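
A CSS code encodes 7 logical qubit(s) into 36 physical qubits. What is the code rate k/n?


Code rate R = k/n
= 7/36
= 0.1944

0.1944


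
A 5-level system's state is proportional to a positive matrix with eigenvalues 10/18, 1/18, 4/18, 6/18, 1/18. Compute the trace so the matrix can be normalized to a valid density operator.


tr(M) = sum of eigenvalues
= 10/18 + 1/18 + 4/18 + 6/18 + 1/18
= 22/18
= 1.2222

1.2222


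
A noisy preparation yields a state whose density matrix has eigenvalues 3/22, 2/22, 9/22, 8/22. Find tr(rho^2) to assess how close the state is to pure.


tr(rho^2) = sum of eigenvalues squared
= (3/22)^2 + (2/22)^2 + (9/22)^2 + (8/22)^2
= (9 + 4 + 81 + 64) / 484
= 158/484
= 0.3264

0.3264


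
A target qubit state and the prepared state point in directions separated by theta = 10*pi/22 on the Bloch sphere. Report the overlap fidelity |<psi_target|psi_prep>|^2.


For states separated by angle theta on Bloch sphere:
F = cos^2(theta/2)
theta = 10*pi/22 = 1.4280
theta/2 = 0.7140
cos(theta/2) = 0.7557
F = 0.5712

0.5712


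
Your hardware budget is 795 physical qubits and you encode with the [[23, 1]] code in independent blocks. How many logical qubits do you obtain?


Each code block uses 23 physical qubits for 1 logical qubit(s).
Number of complete blocks = floor(795 / 23) = 34
Logical qubits = 34 * 1
= 34

34


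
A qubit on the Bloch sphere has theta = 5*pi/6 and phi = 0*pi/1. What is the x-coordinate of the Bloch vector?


theta = 2.6180, phi = 0.0000
r_x = sin(theta)*cos(phi) = 0.5000 * 1.0000
r_x = 0.5000

0.5000


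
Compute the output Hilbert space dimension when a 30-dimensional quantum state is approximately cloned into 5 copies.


Output space = H^(tensor 5) where dim(H) = 30
dim = 30^5
= 900 (after 2 factors)
= 27000 (after 3 factors)
= 810000 (after 4 factors)
= 24300000 (after 5 factors)
= 24300000

24300000


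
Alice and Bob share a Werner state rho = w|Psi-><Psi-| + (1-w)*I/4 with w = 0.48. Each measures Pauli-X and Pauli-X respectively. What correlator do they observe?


|Psi-> = (|01> - |10>)/sqrt(2)
For the pure Bell state, <X_A X_B> = -1 (Bell-state Pauli correlator).
The maximally-mixed part I/4 has tr(I/4 * P tensor P) = 0 for any traceless Pauli P.
So <X_A X_B>_rho = w * (-1) + (1 - w) * 0
= 0.48 * (-1)
= -0.4800

-0.4800


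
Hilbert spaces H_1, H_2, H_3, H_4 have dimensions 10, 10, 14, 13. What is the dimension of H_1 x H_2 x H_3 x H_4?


dim(H_1 x H_2 x H_3 x H_4) = 10 * 10 * 14 * 13
= 100 * 14 * 13
= 1400 * 13
= 18200

18200


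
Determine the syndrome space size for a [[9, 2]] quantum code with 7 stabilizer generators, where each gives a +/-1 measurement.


Each stabilizer generator gives a binary (+1 or -1) measurement outcome.
With 7 independent generators:
Total syndromes = 2^7
= 128

128


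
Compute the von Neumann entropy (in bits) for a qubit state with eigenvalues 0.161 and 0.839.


S = -p*log2(p) - (1-p)*log2(1-p)
p = 0.1610, 1-p = 0.8390
= -0.1610 * log2(0.1610) - 0.8390 * log2(0.8390)
= -(-0.4242) - (-0.2125)
= 0.6367

0.6367


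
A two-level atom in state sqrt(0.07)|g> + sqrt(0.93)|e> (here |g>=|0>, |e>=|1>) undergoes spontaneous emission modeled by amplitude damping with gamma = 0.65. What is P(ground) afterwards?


For amplitude damping with parameter gamma on state sqrt(a)|0> + sqrt(b)|1>:
alpha^2 = 0.07, beta^2 = 0.93
P(|0>) = alpha^2 + gamma * beta^2
= 0.07 + 0.65 * 0.93
= 0.07 + 0.6045
= 0.6745

0.6745


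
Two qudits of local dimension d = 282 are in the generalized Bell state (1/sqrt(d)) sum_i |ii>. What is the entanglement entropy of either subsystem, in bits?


For a maximally entangled state in d x d:
S = log2(d) = log2(282)
= 8.1396

8.1396


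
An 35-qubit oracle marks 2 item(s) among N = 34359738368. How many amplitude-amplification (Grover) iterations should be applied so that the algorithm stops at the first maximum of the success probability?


After j Grover iterations the success probability is P(j) = sin^2((2j+1)*theta), where sin(theta) = sqrt(k/N).
N = 2^35 = 34359738368, k = 2
sin(theta) = sqrt(k/N) = 7.629394531e-06
theta = arcsin(sqrt(k/N)) = 7.629394531e-06 rad
P(j) reaches its first maximum when (2j+1)*theta is as close as possible to pi/2, i.e. j = round(pi/(4*theta) - 1/2).
pi/(4*theta) - 1/2 = 102943.2081
(For comparison, the common estimate pi/4 * sqrt(N/k) = 102943.7081; the exact maximiser is used here.)
Optimal iterations = 102943

102943


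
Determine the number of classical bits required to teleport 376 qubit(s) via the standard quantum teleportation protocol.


Quantum teleportation requires 2 classical bits per qubit teleported.
376 qubit(s) -> 2 * 376 = 752 classical bits

752


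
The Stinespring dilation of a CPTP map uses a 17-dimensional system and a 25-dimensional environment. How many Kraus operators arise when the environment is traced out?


Tracing out the environment in an orthonormal basis {|i>_E} gives Kraus operators K_i = <i|_E U |0>_E.
Number of Kraus operators = dim(H_env) = d_env
= 25

25


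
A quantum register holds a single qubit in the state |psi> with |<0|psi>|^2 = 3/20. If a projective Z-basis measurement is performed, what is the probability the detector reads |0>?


|alpha|^2 = 3/20 = 0.1500
|beta|^2 = 1 - 3/20 = 17/20 = 0.8500
P(|0>) = |alpha|^2 = 0.1500

0.1500


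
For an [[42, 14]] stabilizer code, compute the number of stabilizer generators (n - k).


For an [[n,k]] stabilizer code:
Number of stabilizer generators = n - k
= 42 - 14
= 28

28


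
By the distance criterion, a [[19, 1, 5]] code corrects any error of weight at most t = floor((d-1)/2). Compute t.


Code parameters: [[19, 1, 5]], distance d = 5.
Number of correctable errors = floor((d-1)/2)
= floor((5 - 1)/2)
= floor(4/2)
= 2

2


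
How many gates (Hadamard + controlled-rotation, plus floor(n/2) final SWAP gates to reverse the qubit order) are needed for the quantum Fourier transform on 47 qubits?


Hadamard gates: 47
Controlled rotations: n*(n-1)/2 = 47*46/2 = 1081
SWAP gates: floor(n/2) = floor(47/2) = 23
Total = 47 + 1081 + 23
= 1151

1151


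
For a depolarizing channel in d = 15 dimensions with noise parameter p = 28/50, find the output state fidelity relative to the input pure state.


F = (1-p) + p/d
= (1 - 0.5600) + 0.5600/15
= 0.4400 + 0.0373
= 0.4773

0.4773


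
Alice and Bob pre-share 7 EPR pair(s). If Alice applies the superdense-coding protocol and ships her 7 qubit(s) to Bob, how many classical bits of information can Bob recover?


Superdense coding allows 2 classical bits per shared entangled pair.
7 pair(s) -> 2 * 7 = 14 classical bits

14


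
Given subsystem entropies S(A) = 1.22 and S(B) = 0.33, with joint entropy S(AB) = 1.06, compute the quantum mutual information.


I(A:B) = S(A) + S(B) - S(AB)
= 1.22 + 0.33 - 1.06
= 0.4900

0.4900


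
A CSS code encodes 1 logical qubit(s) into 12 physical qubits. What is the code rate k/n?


Code rate R = k/n
= 1/12
= 0.0833

0.0833


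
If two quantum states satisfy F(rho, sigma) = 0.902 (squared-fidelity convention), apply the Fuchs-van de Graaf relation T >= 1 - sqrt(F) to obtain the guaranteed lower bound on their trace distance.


Fuchs-van de Graaf (squared-fidelity convention): 1 - sqrt(F) <= T <= sqrt(1 - F).
Lower bound: T >= 1 - sqrt(F)
sqrt(F) = sqrt(0.902) = 0.9497
T >= 1 - 0.9497
T >= 0.0503

0.0503


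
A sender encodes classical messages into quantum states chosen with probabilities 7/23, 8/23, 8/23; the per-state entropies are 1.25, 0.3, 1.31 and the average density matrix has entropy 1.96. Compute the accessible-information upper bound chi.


chi = S(rho) - sum_i p_i * S(rho_i)
Weighted entropy = 7/23 * 1.25 + 8/23 * 0.3 + 8/23 * 1.31
= 0.9404
chi = 1.96 - 0.9404
= 1.0196

1.0196


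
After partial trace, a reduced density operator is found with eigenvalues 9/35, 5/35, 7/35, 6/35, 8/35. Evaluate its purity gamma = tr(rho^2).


tr(rho^2) = sum of eigenvalues squared
= (9/35)^2 + (5/35)^2 + (7/35)^2 + (6/35)^2 + (8/35)^2
= (81 + 25 + 49 + 36 + 64) / 1225
= 255/1225
= 0.2082

0.2082


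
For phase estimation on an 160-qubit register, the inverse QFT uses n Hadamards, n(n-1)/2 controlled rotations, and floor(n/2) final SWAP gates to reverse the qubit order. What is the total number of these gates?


Hadamard gates: 160
Controlled rotations: n*(n-1)/2 = 160*159/2 = 12720
SWAP gates: floor(n/2) = floor(160/2) = 80
Total = 160 + 12720 + 80
= 12960

12960


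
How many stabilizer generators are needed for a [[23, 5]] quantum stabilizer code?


For an [[n,k]] stabilizer code:
Number of stabilizer generators = n - k
= 23 - 5
= 18

18


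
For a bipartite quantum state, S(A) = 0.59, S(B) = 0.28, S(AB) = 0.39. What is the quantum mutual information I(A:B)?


I(A:B) = S(A) + S(B) - S(AB)
= 0.59 + 0.28 - 0.39
= 0.4800

0.4800


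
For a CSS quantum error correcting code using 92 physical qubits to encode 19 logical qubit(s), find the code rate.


Code rate R = k/n
= 19/92
= 0.2065

0.2065


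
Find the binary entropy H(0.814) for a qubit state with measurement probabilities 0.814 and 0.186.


S = -p*log2(p) - (1-p)*log2(1-p)
p = 0.8140, 1-p = 0.1860
= -0.8140 * log2(0.8140) - 0.1860 * log2(0.1860)
= -(-0.2417) - (-0.4514)
= 0.6930

0.6930


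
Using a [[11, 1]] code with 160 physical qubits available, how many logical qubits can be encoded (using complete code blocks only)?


Each code block uses 11 physical qubits for 1 logical qubit(s).
Number of complete blocks = floor(160 / 11) = 14
Logical qubits = 14 * 1
= 14

14


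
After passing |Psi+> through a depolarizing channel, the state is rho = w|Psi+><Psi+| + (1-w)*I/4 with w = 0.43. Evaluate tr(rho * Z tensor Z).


|Psi+> = (|01> + |10>)/sqrt(2)
For the pure Bell state, <Z_A Z_B> = -1 (Bell-state Pauli correlator).
The maximally-mixed part I/4 has tr(I/4 * P tensor P) = 0 for any traceless Pauli P.
So <Z_A Z_B>_rho = w * (-1) + (1 - w) * 0
= 0.43 * (-1)
= -0.4300

-0.4300


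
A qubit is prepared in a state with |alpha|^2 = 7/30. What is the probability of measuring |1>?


|alpha|^2 = 7/30 = 0.2333
|beta|^2 = 1 - 7/30 = 23/30 = 0.7667
P(|1>) = |beta|^2 = 0.7667

0.7667


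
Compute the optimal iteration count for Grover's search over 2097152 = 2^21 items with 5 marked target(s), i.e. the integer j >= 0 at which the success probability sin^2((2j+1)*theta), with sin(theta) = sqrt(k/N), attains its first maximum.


After j Grover iterations the success probability is P(j) = sin^2((2j+1)*theta), where sin(theta) = sqrt(k/N).
N = 2^21 = 2097152, k = 5
sin(theta) = sqrt(k/N) = 0.001544080889
theta = arcsin(sqrt(k/N)) = 0.001544081502 rad
P(j) reaches its first maximum when (2j+1)*theta is as close as possible to pi/2, i.e. j = round(pi/(4*theta) - 1/2).
pi/(4*theta) - 1/2 = 508.1507
(For comparison, the common estimate pi/4 * sqrt(N/k) = 508.6509; the exact maximiser is used here.)
Optimal iterations = 508

508


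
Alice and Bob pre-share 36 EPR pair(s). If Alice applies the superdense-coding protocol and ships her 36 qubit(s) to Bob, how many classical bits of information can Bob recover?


Superdense coding allows 2 classical bits per shared entangled pair.
36 pair(s) -> 2 * 36 = 72 classical bits

72


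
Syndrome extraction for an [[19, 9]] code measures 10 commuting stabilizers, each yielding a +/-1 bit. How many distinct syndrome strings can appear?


Each stabilizer generator gives a binary (+1 or -1) measurement outcome.
With 10 independent generators:
Total syndromes = 2^10
= 1024

1024


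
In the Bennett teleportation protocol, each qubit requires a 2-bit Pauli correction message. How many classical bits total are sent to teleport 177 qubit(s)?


Quantum teleportation requires 2 classical bits per qubit teleported.
177 qubit(s) -> 2 * 177 = 354 classical bits

354


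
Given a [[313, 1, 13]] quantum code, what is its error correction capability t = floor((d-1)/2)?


Code parameters: [[313, 1, 13]], distance d = 13.
Number of correctable errors = floor((d-1)/2)
= floor((13 - 1)/2)
= floor(12/2)
= 6

6


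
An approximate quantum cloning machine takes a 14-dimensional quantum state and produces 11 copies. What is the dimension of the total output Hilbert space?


Output space = H^(tensor 11) where dim(H) = 14
dim = 14^11
= 196 (after 2 factors)
= 2744 (after 3 factors)
= 38416 (after 4 factors)
= 537824 (after 5 factors)
= 7529536 (after 6 factors)
= 105413504 (after 7 factors)
= 1475789056 (after 8 factors)
= 20661046784 (after 9 factors)
= 289254654976 (after 10 factors)
= 4049565169664 (after 11 factors)
= 4049565169664

4049565169664


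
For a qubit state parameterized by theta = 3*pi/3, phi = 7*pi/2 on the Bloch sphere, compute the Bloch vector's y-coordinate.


theta = 3.1416, phi = 10.9956
r_y = sin(theta)*sin(phi) = 0.0000 * -1.0000
r_y = 0.0000

0.0000


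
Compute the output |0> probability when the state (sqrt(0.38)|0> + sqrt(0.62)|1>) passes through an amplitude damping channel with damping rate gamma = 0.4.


For amplitude damping with parameter gamma on state sqrt(a)|0> + sqrt(b)|1>:
alpha^2 = 0.38, beta^2 = 0.62
P(|0>) = alpha^2 + gamma * beta^2
= 0.38 + 0.4 * 0.62
= 0.38 + 0.2480
= 0.6280

0.6280


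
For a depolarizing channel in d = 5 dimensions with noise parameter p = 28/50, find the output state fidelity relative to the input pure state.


F = (1-p) + p/d
= (1 - 0.5600) + 0.5600/5
= 0.4400 + 0.1120
= 0.5520

0.5520


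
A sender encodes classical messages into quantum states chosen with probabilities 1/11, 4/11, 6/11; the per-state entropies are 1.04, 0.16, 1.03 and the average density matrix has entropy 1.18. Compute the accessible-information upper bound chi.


chi = S(rho) - sum_i p_i * S(rho_i)
Weighted entropy = 1/11 * 1.04 + 4/11 * 0.16 + 6/11 * 1.03
= 0.7145
chi = 1.18 - 0.7145
= 0.4655

0.4655


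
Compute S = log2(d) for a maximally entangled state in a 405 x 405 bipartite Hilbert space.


For a maximally entangled state in d x d:
S = log2(d) = log2(405)
= 8.6618

8.6618


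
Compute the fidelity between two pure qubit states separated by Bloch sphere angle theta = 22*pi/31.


For states separated by angle theta on Bloch sphere:
F = cos^2(theta/2)
theta = 22*pi/31 = 2.2295
theta/2 = 1.1148
cos(theta/2) = 0.4404
F = 0.1939

0.1939


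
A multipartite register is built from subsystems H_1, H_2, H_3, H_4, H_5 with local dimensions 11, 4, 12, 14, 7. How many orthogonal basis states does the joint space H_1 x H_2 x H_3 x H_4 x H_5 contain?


dim(H_1 x H_2 x H_3 x H_4 x H_5) = 11 * 4 * 12 * 14 * 7
= 44 * 12 * 14 * 7
= 528 * 14 * 7
= 7392 * 7
= 51744

51744


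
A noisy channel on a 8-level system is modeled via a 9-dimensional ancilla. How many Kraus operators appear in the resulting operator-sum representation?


Tracing out the environment in an orthonormal basis {|i>_E} gives Kraus operators K_i = <i|_E U |0>_E.
Number of Kraus operators = dim(H_env) = d_env
= 9

9


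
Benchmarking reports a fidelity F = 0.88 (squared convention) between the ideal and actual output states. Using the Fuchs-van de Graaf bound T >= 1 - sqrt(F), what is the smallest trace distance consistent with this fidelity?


Fuchs-van de Graaf (squared-fidelity convention): 1 - sqrt(F) <= T <= sqrt(1 - F).
Lower bound: T >= 1 - sqrt(F)
sqrt(F) = sqrt(0.88) = 0.9381
T >= 1 - 0.9381
T >= 0.0619

0.0619


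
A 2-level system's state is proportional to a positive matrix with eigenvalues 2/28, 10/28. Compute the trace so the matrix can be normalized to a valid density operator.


tr(M) = sum of eigenvalues
= 2/28 + 10/28
= 12/28
= 0.4286

0.4286


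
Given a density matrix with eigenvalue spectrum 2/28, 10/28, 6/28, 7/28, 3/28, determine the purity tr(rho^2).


tr(rho^2) = sum of eigenvalues squared
= (2/28)^2 + (10/28)^2 + (6/28)^2 + (7/28)^2 + (3/28)^2
= (4 + 100 + 36 + 49 + 9) / 784
= 198/784
= 0.2526

0.2526


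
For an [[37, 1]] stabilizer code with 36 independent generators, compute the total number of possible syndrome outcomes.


Each stabilizer generator gives a binary (+1 or -1) measurement outcome.
With 36 independent generators:
Total syndromes = 2^36
= 68719476736

68719476736


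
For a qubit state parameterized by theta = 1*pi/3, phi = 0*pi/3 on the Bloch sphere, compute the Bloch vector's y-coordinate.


theta = 1.0472, phi = 0.0000
r_y = sin(theta)*sin(phi) = 0.8660 * 0.0000
r_y = 0.0000

0.0000


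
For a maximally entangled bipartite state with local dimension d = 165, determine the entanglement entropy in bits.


For a maximally entangled state in d x d:
S = log2(d) = log2(165)
= 7.3663

7.3663


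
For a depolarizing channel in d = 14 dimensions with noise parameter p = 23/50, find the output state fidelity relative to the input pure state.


F = (1-p) + p/d
= (1 - 0.4600) + 0.4600/14
= 0.5400 + 0.0329
= 0.5729

0.5729


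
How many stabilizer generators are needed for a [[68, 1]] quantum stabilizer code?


For an [[n,k]] stabilizer code:
Number of stabilizer generators = n - k
= 68 - 1
= 67

67


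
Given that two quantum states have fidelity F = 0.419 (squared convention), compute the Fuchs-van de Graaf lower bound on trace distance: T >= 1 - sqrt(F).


Fuchs-van de Graaf (squared-fidelity convention): 1 - sqrt(F) <= T <= sqrt(1 - F).
Lower bound: T >= 1 - sqrt(F)
sqrt(F) = sqrt(0.419) = 0.6473
T >= 1 - 0.6473
T >= 0.3527

0.3527


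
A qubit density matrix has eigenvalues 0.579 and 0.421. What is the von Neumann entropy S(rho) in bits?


S = -p*log2(p) - (1-p)*log2(1-p)
p = 0.5790, 1-p = 0.4210
= -0.5790 * log2(0.5790) - 0.4210 * log2(0.4210)
= -(-0.4565) - (-0.5255)
= 0.9819

0.9819


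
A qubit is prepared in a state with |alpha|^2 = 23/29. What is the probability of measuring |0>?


|alpha|^2 = 23/29 = 0.7931
|beta|^2 = 1 - 23/29 = 6/29 = 0.2069
P(|0>) = |alpha|^2 = 0.7931

0.7931


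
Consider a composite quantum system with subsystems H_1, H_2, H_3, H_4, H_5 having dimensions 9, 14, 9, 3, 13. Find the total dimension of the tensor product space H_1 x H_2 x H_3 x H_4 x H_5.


dim(H_1 x H_2 x H_3 x H_4 x H_5) = 9 * 14 * 9 * 3 * 13
= 126 * 9 * 3 * 13
= 1134 * 3 * 13
= 3402 * 13
= 44226

44226


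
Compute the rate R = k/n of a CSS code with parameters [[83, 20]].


Code rate R = k/n
= 20/83
= 0.2410

0.2410


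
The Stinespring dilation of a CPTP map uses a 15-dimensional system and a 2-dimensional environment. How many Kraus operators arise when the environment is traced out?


Tracing out the environment in an orthonormal basis {|i>_E} gives Kraus operators K_i = <i|_E U |0>_E.
Number of Kraus operators = dim(H_env) = d_env
= 2

2


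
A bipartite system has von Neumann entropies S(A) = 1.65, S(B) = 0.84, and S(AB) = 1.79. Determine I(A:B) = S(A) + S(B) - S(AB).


I(A:B) = S(A) + S(B) - S(AB)
= 1.65 + 0.84 - 1.79
= 0.7000

0.7000


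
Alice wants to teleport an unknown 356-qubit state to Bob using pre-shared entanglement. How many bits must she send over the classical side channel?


Quantum teleportation requires 2 classical bits per qubit teleported.
356 qubit(s) -> 2 * 356 = 712 classical bits

712


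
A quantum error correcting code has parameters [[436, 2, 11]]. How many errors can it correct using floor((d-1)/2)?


Code parameters: [[436, 2, 11]], distance d = 11.
Number of correctable errors = floor((d-1)/2)
= floor((11 - 1)/2)
= floor(10/2)
= 5

5


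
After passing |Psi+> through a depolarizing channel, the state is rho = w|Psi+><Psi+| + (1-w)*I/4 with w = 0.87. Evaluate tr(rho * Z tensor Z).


|Psi+> = (|01> + |10>)/sqrt(2)
For the pure Bell state, <Z_A Z_B> = -1 (Bell-state Pauli correlator).
The maximally-mixed part I/4 has tr(I/4 * P tensor P) = 0 for any traceless Pauli P.
So <Z_A Z_B>_rho = w * (-1) + (1 - w) * 0
= 0.87 * (-1)
= -0.8700

-0.8700


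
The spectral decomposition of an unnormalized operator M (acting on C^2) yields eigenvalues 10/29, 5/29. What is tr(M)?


tr(M) = sum of eigenvalues
= 10/29 + 5/29
= 15/29
= 0.5172

0.5172


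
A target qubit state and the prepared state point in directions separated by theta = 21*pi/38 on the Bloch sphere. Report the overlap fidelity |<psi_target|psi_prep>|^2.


For states separated by angle theta on Bloch sphere:
F = cos^2(theta/2)
theta = 21*pi/38 = 1.7361
theta/2 = 0.8681
cos(theta/2) = 0.6463
F = 0.4177

0.4177


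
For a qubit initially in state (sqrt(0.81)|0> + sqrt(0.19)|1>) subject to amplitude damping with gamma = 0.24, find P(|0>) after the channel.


For amplitude damping with parameter gamma on state sqrt(a)|0> + sqrt(b)|1>:
alpha^2 = 0.81, beta^2 = 0.19
P(|0>) = alpha^2 + gamma * beta^2
= 0.81 + 0.24 * 0.19
= 0.81 + 0.0456
= 0.8556

0.8556


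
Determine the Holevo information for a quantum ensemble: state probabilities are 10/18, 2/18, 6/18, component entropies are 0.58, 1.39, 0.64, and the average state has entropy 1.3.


chi = S(rho) - sum_i p_i * S(rho_i)
Weighted entropy = 10/18 * 0.58 + 2/18 * 1.39 + 6/18 * 0.64
= 0.6900
chi = 1.3 - 0.6900
= 0.6100

0.6100


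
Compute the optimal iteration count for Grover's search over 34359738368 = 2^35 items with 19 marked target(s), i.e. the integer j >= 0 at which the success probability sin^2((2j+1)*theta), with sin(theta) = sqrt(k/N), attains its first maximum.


After j Grover iterations the success probability is P(j) = sin^2((2j+1)*theta), where sin(theta) = sqrt(k/N).
N = 2^35 = 34359738368, k = 19
sin(theta) = sqrt(k/N) = 2.351537324e-05
theta = arcsin(sqrt(k/N)) = 2.351537324e-05 rad
P(j) reaches its first maximum when (2j+1)*theta is as close as possible to pi/2, i.e. j = round(pi/(4*theta) - 1/2).
pi/(4*theta) - 1/2 = 33398.8492
(For comparison, the common estimate pi/4 * sqrt(N/k) = 33399.3492; the exact maximiser is used here.)
Optimal iterations = 33399

33399


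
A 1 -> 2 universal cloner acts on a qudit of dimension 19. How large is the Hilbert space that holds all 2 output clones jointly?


Output space = H^(tensor 2) where dim(H) = 19
dim = 19^2
= 361

361


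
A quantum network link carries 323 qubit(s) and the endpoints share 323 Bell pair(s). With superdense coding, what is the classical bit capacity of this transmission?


Superdense coding allows 2 classical bits per shared entangled pair.
323 pair(s) -> 2 * 323 = 646 classical bits

646


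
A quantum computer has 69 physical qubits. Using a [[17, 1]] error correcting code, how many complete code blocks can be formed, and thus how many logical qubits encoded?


Each code block uses 17 physical qubits for 1 logical qubit(s).
Number of complete blocks = floor(69 / 17) = 4
Logical qubits = 4 * 1
= 4

4


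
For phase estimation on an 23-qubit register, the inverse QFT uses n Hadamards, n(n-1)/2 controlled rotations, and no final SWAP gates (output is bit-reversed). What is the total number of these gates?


Hadamard gates: 23
Controlled rotations: n*(n-1)/2 = 23*22/2 = 253
SWAP gates: 0 (omitted)
Total = 23 + 253
= 276

276


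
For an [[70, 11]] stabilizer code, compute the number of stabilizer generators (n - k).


For an [[n,k]] stabilizer code:
Number of stabilizer generators = n - k
= 70 - 11
= 59

59


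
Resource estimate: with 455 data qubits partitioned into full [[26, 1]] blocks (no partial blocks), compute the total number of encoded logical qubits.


Each code block uses 26 physical qubits for 1 logical qubit(s).
Number of complete blocks = floor(455 / 26) = 17
Logical qubits = 17 * 1
= 17

17


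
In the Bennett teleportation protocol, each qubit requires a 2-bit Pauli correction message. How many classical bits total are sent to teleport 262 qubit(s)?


Quantum teleportation requires 2 classical bits per qubit teleported.
262 qubit(s) -> 2 * 262 = 524 classical bits

524


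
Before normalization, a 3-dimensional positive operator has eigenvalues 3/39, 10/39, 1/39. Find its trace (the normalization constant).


tr(M) = sum of eigenvalues
= 3/39 + 10/39 + 1/39
= 14/39
= 0.3590

0.3590


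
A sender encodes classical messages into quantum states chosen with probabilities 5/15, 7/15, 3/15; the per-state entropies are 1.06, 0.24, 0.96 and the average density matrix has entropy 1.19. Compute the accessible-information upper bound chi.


chi = S(rho) - sum_i p_i * S(rho_i)
Weighted entropy = 5/15 * 1.06 + 7/15 * 0.24 + 3/15 * 0.96
= 0.6573
chi = 1.19 - 0.6573
= 0.5327

0.5327


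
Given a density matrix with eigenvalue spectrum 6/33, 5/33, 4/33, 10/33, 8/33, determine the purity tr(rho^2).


tr(rho^2) = sum of eigenvalues squared
= (6/33)^2 + (5/33)^2 + (4/33)^2 + (10/33)^2 + (8/33)^2
= (36 + 25 + 16 + 100 + 64) / 1089
= 241/1089
= 0.2213

0.2213


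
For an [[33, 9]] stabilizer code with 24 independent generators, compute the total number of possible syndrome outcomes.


Each stabilizer generator gives a binary (+1 or -1) measurement outcome.
With 24 independent generators:
Total syndromes = 2^24
= 16777216

16777216


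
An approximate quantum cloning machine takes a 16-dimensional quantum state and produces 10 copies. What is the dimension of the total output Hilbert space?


Output space = H^(tensor 10) where dim(H) = 16
dim = 16^10
= 256 (after 2 factors)
= 4096 (after 3 factors)
= 65536 (after 4 factors)
= 1048576 (after 5 factors)
= 16777216 (after 6 factors)
= 268435456 (after 7 factors)
= 4294967296 (after 8 factors)
= 68719476736 (after 9 factors)
= 1099511627776 (after 10 factors)
= 1099511627776

1099511627776


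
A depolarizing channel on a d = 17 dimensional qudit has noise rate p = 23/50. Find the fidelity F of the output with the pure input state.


F = (1-p) + p/d
= (1 - 0.4600) + 0.4600/17
= 0.5400 + 0.0271
= 0.5671

0.5671


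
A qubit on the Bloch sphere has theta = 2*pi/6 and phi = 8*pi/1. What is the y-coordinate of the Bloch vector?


theta = 1.0472, phi = 25.1327
r_y = sin(theta)*sin(phi) = 0.8660 * 0.0000
r_y = 0.0000

0.0000


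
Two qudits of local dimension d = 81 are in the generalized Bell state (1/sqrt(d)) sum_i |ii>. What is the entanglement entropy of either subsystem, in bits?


For a maximally entangled state in d x d:
S = log2(d) = log2(81)
= 6.3399

6.3399


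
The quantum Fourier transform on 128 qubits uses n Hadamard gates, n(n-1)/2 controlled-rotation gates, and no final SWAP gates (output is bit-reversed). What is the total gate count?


Hadamard gates: 128
Controlled rotations: n*(n-1)/2 = 128*127/2 = 8128
SWAP gates: 0 (omitted)
Total = 128 + 8128
= 8256

8256


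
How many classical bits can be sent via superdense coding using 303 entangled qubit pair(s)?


Superdense coding allows 2 classical bits per shared entangled pair.
303 pair(s) -> 2 * 303 = 606 classical bits

606


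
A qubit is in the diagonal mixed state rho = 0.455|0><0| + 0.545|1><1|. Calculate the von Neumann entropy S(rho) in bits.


S = -p*log2(p) - (1-p)*log2(1-p)
p = 0.4550, 1-p = 0.5450
= -0.4550 * log2(0.4550) - 0.5450 * log2(0.5450)
= -(-0.5169) - (-0.4772)
= 0.9941

0.9941


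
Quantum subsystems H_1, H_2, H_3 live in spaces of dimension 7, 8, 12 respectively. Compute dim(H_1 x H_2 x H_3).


dim(H_1 x H_2 x H_3) = 7 * 8 * 12
= 56 * 12
= 672

672


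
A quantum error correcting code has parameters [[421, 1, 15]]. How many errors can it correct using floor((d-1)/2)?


Code parameters: [[421, 1, 15]], distance d = 15.
Number of correctable errors = floor((d-1)/2)
= floor((15 - 1)/2)
= floor(14/2)
= 7

7


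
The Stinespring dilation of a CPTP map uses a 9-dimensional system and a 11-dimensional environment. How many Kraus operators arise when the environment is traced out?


Tracing out the environment in an orthonormal basis {|i>_E} gives Kraus operators K_i = <i|_E U |0>_E.
Number of Kraus operators = dim(H_env) = d_env
= 11

11


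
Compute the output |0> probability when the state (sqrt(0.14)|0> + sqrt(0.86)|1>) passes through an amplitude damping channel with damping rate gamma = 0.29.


For amplitude damping with parameter gamma on state sqrt(a)|0> + sqrt(b)|1>:
alpha^2 = 0.14, beta^2 = 0.86
P(|0>) = alpha^2 + gamma * beta^2
= 0.14 + 0.29 * 0.86
= 0.14 + 0.2494
= 0.3894

0.3894


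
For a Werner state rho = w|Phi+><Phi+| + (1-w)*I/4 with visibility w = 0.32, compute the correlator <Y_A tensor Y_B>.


|Phi+> = (|00> + |11>)/sqrt(2)
For the pure Bell state, <Y_A Y_B> = -1 (Bell-state Pauli correlator).
The maximally-mixed part I/4 has tr(I/4 * P tensor P) = 0 for any traceless Pauli P.
So <Y_A Y_B>_rho = w * (-1) + (1 - w) * 0
= 0.32 * (-1)
= -0.3200

-0.3200


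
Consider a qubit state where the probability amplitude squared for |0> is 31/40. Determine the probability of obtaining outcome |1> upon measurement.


|alpha|^2 = 31/40 = 0.7750
|beta|^2 = 1 - 31/40 = 9/40 = 0.2250
P(|1>) = |beta|^2 = 0.2250

0.2250


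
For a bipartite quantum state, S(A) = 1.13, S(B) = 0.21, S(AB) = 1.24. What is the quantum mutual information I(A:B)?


I(A:B) = S(A) + S(B) - S(AB)
= 1.13 + 0.21 - 1.24
= 0.1000

0.1000


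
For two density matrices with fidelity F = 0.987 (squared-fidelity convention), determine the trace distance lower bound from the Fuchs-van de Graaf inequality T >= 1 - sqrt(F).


Fuchs-van de Graaf (squared-fidelity convention): 1 - sqrt(F) <= T <= sqrt(1 - F).
Lower bound: T >= 1 - sqrt(F)
sqrt(F) = sqrt(0.987) = 0.9935
T >= 1 - 0.9935
T >= 0.0065

0.0065


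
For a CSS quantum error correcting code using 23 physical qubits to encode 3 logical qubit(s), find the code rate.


Code rate R = k/n
= 3/23
= 0.1304

0.1304


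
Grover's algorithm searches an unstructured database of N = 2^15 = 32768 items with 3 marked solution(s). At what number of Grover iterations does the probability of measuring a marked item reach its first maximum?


After j Grover iterations the success probability is P(j) = sin^2((2j+1)*theta), where sin(theta) = sqrt(k/N).
N = 2^15 = 32768, k = 3
sin(theta) = sqrt(k/N) = 0.009568319308
theta = arcsin(sqrt(k/N)) = 0.009568465315 rad
P(j) reaches its first maximum when (2j+1)*theta is as close as possible to pi/2, i.e. j = round(pi/(4*theta) - 1/2).
pi/(4*theta) - 1/2 = 81.5819
(For comparison, the common estimate pi/4 * sqrt(N/k) = 82.0832; the exact maximiser is used here.)
Optimal iterations = 82

82


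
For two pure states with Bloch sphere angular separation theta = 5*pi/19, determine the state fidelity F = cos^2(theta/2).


For states separated by angle theta on Bloch sphere:
F = cos^2(theta/2)
theta = 5*pi/19 = 0.8267
theta/2 = 0.4134
cos(theta/2) = 0.9158
F = 0.8386

0.8386


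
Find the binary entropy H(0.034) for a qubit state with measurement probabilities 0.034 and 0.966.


S = -p*log2(p) - (1-p)*log2(1-p)
p = 0.0340, 1-p = 0.9660
= -0.0340 * log2(0.0340) - 0.9660 * log2(0.9660)
= -(-0.1659) - (-0.0482)
= 0.2141

0.2141


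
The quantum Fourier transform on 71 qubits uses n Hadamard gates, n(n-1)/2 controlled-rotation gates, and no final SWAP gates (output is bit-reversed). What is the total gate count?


Hadamard gates: 71
Controlled rotations: n*(n-1)/2 = 71*70/2 = 2485
SWAP gates: 0 (omitted)
Total = 71 + 2485
= 2556

2556


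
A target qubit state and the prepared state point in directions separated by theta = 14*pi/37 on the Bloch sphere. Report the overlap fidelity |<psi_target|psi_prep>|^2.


For states separated by angle theta on Bloch sphere:
F = cos^2(theta/2)
theta = 14*pi/37 = 1.1887
theta/2 = 0.5944
cos(theta/2) = 0.8285
F = 0.6864

0.6864


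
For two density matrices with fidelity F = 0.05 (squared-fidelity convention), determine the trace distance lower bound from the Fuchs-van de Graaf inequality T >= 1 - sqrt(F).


Fuchs-van de Graaf (squared-fidelity convention): 1 - sqrt(F) <= T <= sqrt(1 - F).
Lower bound: T >= 1 - sqrt(F)
sqrt(F) = sqrt(0.05) = 0.2236
T >= 1 - 0.2236
T >= 0.7764

0.7764


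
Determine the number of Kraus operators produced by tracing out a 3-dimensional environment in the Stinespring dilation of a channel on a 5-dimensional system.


Tracing out the environment in an orthonormal basis {|i>_E} gives Kraus operators K_i = <i|_E U |0>_E.
Number of Kraus operators = dim(H_env) = d_env
= 3

3


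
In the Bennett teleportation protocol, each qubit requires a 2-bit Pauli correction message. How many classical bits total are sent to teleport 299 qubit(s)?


Quantum teleportation requires 2 classical bits per qubit teleported.
299 qubit(s) -> 2 * 299 = 598 classical bits

598


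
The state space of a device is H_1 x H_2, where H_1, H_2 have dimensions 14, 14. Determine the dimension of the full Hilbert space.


dim(H_1 x H_2) = 14 * 14
= 196

196


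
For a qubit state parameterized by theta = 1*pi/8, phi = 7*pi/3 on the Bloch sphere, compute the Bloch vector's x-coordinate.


theta = 0.3927, phi = 7.3304
r_x = sin(theta)*cos(phi) = 0.3827 * 0.5000
r_x = 0.1913

0.1913


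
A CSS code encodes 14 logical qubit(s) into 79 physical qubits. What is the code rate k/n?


Code rate R = k/n
= 14/79
= 0.1772

0.1772


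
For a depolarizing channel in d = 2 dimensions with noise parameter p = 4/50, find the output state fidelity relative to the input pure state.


F = (1-p) + p/d
= (1 - 0.0800) + 0.0800/2
= 0.9200 + 0.0400
= 0.9600

0.9600


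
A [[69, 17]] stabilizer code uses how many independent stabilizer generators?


For an [[n,k]] stabilizer code:
Number of stabilizer generators = n - k
= 69 - 17
= 52

52


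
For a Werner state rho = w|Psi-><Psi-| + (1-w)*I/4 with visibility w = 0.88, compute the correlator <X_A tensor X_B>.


|Psi-> = (|01> - |10>)/sqrt(2)
For the pure Bell state, <X_A X_B> = -1 (Bell-state Pauli correlator).
The maximally-mixed part I/4 has tr(I/4 * P tensor P) = 0 for any traceless Pauli P.
So <X_A X_B>_rho = w * (-1) + (1 - w) * 0
= 0.88 * (-1)
= -0.8800

-0.8800


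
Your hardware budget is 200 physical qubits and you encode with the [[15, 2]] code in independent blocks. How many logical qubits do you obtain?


Each code block uses 15 physical qubits for 2 logical qubit(s).
Number of complete blocks = floor(200 / 15) = 13
Logical qubits = 13 * 2
= 26

26


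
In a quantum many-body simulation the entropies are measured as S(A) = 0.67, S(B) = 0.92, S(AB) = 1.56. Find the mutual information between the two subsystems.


I(A:B) = S(A) + S(B) - S(AB)
= 0.67 + 0.92 - 1.56
= 0.0300

0.0300


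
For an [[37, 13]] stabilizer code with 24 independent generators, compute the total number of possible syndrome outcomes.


Each stabilizer generator gives a binary (+1 or -1) measurement outcome.
With 24 independent generators:
Total syndromes = 2^24
= 16777216

16777216


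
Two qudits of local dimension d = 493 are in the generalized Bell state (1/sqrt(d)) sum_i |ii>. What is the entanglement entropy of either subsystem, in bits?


For a maximally entangled state in d x d:
S = log2(d) = log2(493)
= 8.9454

8.9454


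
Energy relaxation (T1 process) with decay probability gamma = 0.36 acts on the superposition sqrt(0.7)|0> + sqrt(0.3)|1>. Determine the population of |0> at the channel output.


For amplitude damping with parameter gamma on state sqrt(a)|0> + sqrt(b)|1>:
alpha^2 = 0.7, beta^2 = 0.3
P(|0>) = alpha^2 + gamma * beta^2
= 0.7 + 0.36 * 0.3
= 0.7 + 0.1080
= 0.8080

0.8080


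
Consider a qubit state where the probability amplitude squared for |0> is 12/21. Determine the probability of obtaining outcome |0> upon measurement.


|alpha|^2 = 12/21 = 0.5714
|beta|^2 = 1 - 12/21 = 9/21 = 0.4286
P(|0>) = |alpha|^2 = 0.5714

0.5714


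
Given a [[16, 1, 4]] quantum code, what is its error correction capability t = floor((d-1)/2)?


Code parameters: [[16, 1, 4]], distance d = 4.
Number of correctable errors = floor((d-1)/2)
= floor((4 - 1)/2)
= floor(3/2)
= 1

1


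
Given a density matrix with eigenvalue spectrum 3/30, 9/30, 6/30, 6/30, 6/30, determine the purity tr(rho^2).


tr(rho^2) = sum of eigenvalues squared
= (3/30)^2 + (9/30)^2 + (6/30)^2 + (6/30)^2 + (6/30)^2
= (9 + 81 + 36 + 36 + 36) / 900
= 198/900
= 0.2200

0.2200


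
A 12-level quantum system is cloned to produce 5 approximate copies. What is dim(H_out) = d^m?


Output space = H^(tensor 5) where dim(H) = 12
dim = 12^5
= 144 (after 2 factors)
= 1728 (after 3 factors)
= 20736 (after 4 factors)
= 248832 (after 5 factors)
= 248832

248832


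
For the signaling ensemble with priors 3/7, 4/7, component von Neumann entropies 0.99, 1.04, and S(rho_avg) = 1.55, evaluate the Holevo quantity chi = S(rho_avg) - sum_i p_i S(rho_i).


chi = S(rho) - sum_i p_i * S(rho_i)
Weighted entropy = 3/7 * 0.99 + 4/7 * 1.04
= 1.0186
chi = 1.55 - 1.0186
= 0.5314

0.5314


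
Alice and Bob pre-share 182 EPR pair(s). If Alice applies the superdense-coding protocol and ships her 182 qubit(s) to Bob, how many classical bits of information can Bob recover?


Superdense coding allows 2 classical bits per shared entangled pair.
182 pair(s) -> 2 * 182 = 364 classical bits

364


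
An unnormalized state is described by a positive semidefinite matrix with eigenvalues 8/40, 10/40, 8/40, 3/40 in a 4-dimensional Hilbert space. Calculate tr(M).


tr(M) = sum of eigenvalues
= 8/40 + 10/40 + 8/40 + 3/40
= 29/40
= 0.7250

0.7250


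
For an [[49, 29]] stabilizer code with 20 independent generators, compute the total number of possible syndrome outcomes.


Each stabilizer generator gives a binary (+1 or -1) measurement outcome.
With 20 independent generators:
Total syndromes = 2^20
= 1048576

1048576


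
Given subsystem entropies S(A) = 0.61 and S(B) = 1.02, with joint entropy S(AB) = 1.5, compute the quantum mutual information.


I(A:B) = S(A) + S(B) - S(AB)
= 0.61 + 1.02 - 1.5
= 0.1300

0.1300


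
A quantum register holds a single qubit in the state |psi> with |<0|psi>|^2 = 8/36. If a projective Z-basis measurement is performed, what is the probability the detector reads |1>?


|alpha|^2 = 8/36 = 0.2222
|beta|^2 = 1 - 8/36 = 28/36 = 0.7778
P(|1>) = |beta|^2 = 0.7778

0.7778


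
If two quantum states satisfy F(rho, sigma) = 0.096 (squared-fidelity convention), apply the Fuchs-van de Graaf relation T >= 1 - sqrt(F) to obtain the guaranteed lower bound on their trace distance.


Fuchs-van de Graaf (squared-fidelity convention): 1 - sqrt(F) <= T <= sqrt(1 - F).
Lower bound: T >= 1 - sqrt(F)
sqrt(F) = sqrt(0.096) = 0.3098
T >= 1 - 0.3098
T >= 0.6902

0.6902


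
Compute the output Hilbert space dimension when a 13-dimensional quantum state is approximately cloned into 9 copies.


Output space = H^(tensor 9) where dim(H) = 13
dim = 13^9
= 169 (after 2 factors)
= 2197 (after 3 factors)
= 28561 (after 4 factors)
= 371293 (after 5 factors)
= 4826809 (after 6 factors)
= 62748517 (after 7 factors)
= 815730721 (after 8 factors)
= 10604499373 (after 9 factors)
= 10604499373

10604499373


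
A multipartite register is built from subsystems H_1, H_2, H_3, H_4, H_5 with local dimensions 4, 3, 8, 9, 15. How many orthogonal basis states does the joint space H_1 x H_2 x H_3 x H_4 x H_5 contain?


dim(H_1 x H_2 x H_3 x H_4 x H_5) = 4 * 3 * 8 * 9 * 15
= 12 * 8 * 9 * 15
= 96 * 9 * 15
= 864 * 15
= 12960

12960


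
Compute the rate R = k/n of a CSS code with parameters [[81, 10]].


Code rate R = k/n
= 10/81
= 0.1235

0.1235


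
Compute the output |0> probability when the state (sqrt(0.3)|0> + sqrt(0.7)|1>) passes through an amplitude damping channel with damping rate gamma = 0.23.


For amplitude damping with parameter gamma on state sqrt(a)|0> + sqrt(b)|1>:
alpha^2 = 0.3, beta^2 = 0.7
P(|0>) = alpha^2 + gamma * beta^2
= 0.3 + 0.23 * 0.7
= 0.3 + 0.1610
= 0.4610

0.4610


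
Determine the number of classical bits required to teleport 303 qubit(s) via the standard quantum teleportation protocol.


Quantum teleportation requires 2 classical bits per qubit teleported.
303 qubit(s) -> 2 * 303 = 606 classical bits

606
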